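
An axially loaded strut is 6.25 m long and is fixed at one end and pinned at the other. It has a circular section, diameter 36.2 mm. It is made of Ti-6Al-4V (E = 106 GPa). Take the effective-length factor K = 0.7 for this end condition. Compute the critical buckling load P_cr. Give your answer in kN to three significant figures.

P_cr ≈ 4.61 kN

I = πd⁴/64 = π×36.2⁴/64 = 8.430×10^4 mm⁴
I = 8.430×10^4 mm⁴ = 8.430×10^-8 m⁴
Effective length L_e = K·L = 0.7 × 6.25 = 4.375 m
P_cr = π²EI / L_e² = π² × 106×10⁹ × 8.430×10^-8 / 4.375² = 4.607×10^3 N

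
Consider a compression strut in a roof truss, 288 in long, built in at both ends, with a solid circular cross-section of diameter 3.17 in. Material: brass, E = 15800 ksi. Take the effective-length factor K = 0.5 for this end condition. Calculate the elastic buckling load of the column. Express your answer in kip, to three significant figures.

I = πd⁴/64 = π×3.17⁴/64 = 4.957 in⁴
Effective length L_e = K·L = 0.5 × 288 = 144.0 in
P_cr = π²EI / L_e² = π² × 15800×10³ × 4.957 / 144.0² = 3.728×10^4 lb

P_cr ≈ 37.3 kip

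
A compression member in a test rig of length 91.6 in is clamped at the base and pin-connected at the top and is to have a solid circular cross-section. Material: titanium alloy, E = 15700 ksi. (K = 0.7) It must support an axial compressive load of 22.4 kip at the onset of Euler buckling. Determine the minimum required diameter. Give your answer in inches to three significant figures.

d ≈ 1.87 in

L_e = K·L = 0.7 × 91.6 = 64.12 in
Required I = P_cr·L_e²/(π²E) = 2.240×10^4 × 64.12² / (π² × 1.57×10^7) = 0.5943 in⁴
Solid circle: I = πd⁴/64  ⇒  d = (64I/π)^(1/4) = (64×0.5943/π)^(1/4) = 1.87 in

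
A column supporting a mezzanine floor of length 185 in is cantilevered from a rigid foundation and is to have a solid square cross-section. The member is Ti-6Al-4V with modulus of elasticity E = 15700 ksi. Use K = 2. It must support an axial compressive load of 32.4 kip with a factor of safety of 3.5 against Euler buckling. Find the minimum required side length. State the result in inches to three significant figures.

Required P_cr = n·P = 3.5 × 32.4 = 113.4 kip
L_e = K·L = 2 × 185 = 370.0 in
Required I = P_cr·L_e²/(π²E) = 1.134×10^5 × 370.0² / (π² × 1.57×10^7) = 100.2 in⁴
Solid square: I = a⁴/12  ⇒  a = (12I)^(1/4) = (12×100.2)^(1/4) = 5.89 in

a ≈ 5.89 in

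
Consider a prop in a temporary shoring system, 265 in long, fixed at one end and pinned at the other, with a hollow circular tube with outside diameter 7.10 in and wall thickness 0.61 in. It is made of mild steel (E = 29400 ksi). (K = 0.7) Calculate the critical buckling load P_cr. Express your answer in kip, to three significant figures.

Inner diameter d_i = 7.10 − 2×0.61 = 5.880 in
I = π(d_o⁴ − d_i⁴)/64 = π(7.10⁴ − 5.880⁴)/64 = 66.06 in⁴
Effective length L_e = K·L = 0.7 × 265 = 185.5 in
P_cr = π²EI / L_e² = π² × 29400×10³ × 66.06 / 185.5² = 5.571×10^5 lb

P_cr ≈ 557 kip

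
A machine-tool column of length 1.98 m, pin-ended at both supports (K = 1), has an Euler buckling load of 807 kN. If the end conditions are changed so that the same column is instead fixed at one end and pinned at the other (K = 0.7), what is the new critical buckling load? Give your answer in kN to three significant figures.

P_cr ∝ 1/K², so P_cr,new = P_cr,old × (K_old/K_new)² = 807 × (1/0.7)²
= 807 × 2.041 = 1650 kN

P_cr ≈ 1650 kN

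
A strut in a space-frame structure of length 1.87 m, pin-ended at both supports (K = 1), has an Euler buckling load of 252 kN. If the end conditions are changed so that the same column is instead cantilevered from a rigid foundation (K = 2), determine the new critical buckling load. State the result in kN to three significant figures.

P_cr ∝ 1/K², so P_cr,new = P_cr,old × (K_old/K_new)² = 252 × (1/2)²
= 252 × 0.2500 = 63.0 kN

P_cr ≈ 63.0 kN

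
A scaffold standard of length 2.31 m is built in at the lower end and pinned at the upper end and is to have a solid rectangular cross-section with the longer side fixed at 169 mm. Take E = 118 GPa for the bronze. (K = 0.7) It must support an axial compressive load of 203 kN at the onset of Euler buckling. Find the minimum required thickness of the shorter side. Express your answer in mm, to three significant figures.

b ≈ 31.9 mm

L_e = K·L = 0.7 × 2.31 = 1.617 m
Required I = P_cr·L_e²/(π²E) = 2.030×10^5 × 1.617² / (π² × 1.18×10^11) = 4.558×10^-7 m⁴
I_req = 4.558×10^5 mm⁴
Rectangle, weak axis: I_min = h·b³/12 with h = 169 mm fixed  ⇒  b = (12I/h)^(1/3) = 31.9 mm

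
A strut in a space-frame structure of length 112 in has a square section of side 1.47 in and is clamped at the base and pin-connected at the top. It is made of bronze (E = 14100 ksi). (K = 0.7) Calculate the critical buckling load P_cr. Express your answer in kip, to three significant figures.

P_cr ≈ 8.81 kip

I = a⁴/12 = 1.47⁴/12 = 0.3891 in⁴
Effective length L_e = K·L = 0.7 × 112 = 78.40 in
P_cr = π²EI / L_e² = π² × 14100×10³ × 0.3891 / 78.40² = 8.810×10^3 lb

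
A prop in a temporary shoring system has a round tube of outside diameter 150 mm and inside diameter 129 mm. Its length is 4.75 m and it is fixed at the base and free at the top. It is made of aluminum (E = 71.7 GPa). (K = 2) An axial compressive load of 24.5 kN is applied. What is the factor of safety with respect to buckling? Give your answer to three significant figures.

n ≈ 3.60

d_o = 150 mm, d_i = 129 mm
I = π(d_o⁴ − d_i⁴)/64 = π(150⁴ − 129.0⁴)/64 = 1.126×10^7 mm⁴
I = 1.126×10^7 mm⁴ = 1.126×10^-5 m⁴
Effective length L_e = K·L = 2 × 4.75 = 9.500 m
P_cr = π²EI / L_e² = π² × 71.7×10⁹ × 1.126×10^-5 / 9.500² = 8.827×10^4 N
Factor of safety n = P_cr / P = 88.267 / 24.5 = 3.60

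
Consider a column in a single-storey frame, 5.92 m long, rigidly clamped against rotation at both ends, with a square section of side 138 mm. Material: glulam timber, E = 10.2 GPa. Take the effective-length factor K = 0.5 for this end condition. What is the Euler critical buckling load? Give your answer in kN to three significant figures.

I = a⁴/12 = 138⁴/12 = 3.022×10^7 mm⁴
I = 3.022×10^7 mm⁴ = 3.022×10^-5 m⁴
Effective length L_e = K·L = 0.5 × 5.92 = 2.960 m
P_cr = π²EI / L_e² = π² × 10.2×10⁹ × 3.022×10^-5 / 2.960² = 3.473×10^5 N

P_cr ≈ 347 kN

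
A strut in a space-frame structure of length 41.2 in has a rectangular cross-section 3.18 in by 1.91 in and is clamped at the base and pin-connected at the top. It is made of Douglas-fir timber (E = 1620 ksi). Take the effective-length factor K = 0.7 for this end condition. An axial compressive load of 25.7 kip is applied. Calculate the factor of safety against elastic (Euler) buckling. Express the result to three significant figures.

n ≈ 1.38

Buckling occurs about the weak axis: I_min = h·b³/12 with b = 1.91 in (the shorter side).
I_min = 3.18×1.91³/12 = 1.846 in⁴
Effective length L_e = K·L = 0.7 × 41.2 = 28.84 in
P_cr = π²EI / L_e² = π² × 1620×10³ × 1.846 / 28.84² = 3.550×10^4 lb
Factor of safety n = P_cr / P = 35.495 / 25.7 = 1.38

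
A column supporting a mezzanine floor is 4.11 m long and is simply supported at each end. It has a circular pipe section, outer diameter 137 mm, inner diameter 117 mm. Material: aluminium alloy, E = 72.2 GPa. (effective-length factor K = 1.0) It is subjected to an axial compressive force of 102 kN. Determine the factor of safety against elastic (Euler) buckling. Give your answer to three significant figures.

d_o = 137 mm, d_i = 117 mm
I = π(d_o⁴ − d_i⁴)/64 = π(137⁴ − 117.0⁴)/64 = 8.094×10^6 mm⁴
I = 8.094×10^6 mm⁴ = 8.094×10^-6 m⁴
Effective length L_e = K·L = 1 × 4.11 = 4.110 m
P_cr = π²EI / L_e² = π² × 72.2×10⁹ × 8.094×10^-6 / 4.110² = 3.414×10^5 N
Factor of safety n = P_cr / P = 341.44 / 102 = 3.35

n ≈ 3.35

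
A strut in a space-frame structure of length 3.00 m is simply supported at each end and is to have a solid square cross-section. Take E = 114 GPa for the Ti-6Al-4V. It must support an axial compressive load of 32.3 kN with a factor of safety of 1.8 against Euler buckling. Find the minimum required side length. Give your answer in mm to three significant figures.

a ≈ 48.6 mm

Required P_cr = n·P = 1.8 × 32.3 = 58.14 kN
L_e = K·L = 1 × 3.00 = 3.000 m
Required I = P_cr·L_e²/(π²E) = 5.814×10^4 × 3.000² / (π² × 1.14×10^11) = 4.651×10^-7 m⁴
I_req = 4.651×10^5 mm⁴
Solid square: I = a⁴/12  ⇒  a = (12I)^(1/4) = (12×4.651×10^5)^(1/4) = 48.6 mm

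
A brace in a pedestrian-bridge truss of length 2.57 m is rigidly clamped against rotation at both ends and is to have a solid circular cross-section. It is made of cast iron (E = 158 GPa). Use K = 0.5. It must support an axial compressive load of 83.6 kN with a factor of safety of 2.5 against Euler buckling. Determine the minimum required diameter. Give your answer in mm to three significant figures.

Required P_cr = n·P = 2.5 × 83.6 = 209.0 kN
L_e = K·L = 0.5 × 2.57 = 1.285 m
Required I = P_cr·L_e²/(π²E) = 2.090×10^5 × 1.285² / (π² × 1.58×10^11) = 2.213×10^-7 m⁴
I_req = 2.213×10^5 mm⁴
Solid circle: I = πd⁴/64  ⇒  d = (64I/π)^(1/4) = (64×2.213×10^5/π)^(1/4) = 46.1 mm

d ≈ 46.1 mm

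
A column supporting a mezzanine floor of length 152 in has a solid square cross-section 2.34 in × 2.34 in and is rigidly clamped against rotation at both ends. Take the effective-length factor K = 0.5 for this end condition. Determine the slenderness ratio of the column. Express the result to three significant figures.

For a square r = a/√12 = 2.34/√12 = 0.6755 in
L_e = K·L = 0.5 × 152 = 76.00 in
λ = L_e / r_min = 76.000 / 0.6755 = 113

λ ≈ 113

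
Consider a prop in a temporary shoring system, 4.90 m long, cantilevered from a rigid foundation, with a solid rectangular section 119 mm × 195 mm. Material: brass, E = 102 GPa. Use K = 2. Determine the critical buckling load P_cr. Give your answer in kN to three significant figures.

P_cr ≈ 287 kN

Buckling occurs about the weak axis: I_min = h·b³/12 with b = 119 mm (the shorter side).
I_min = 195×119³/12 = 2.738×10^7 mm⁴
I = 2.738×10^7 mm⁴ = 2.738×10^-5 m⁴
Effective length L_e = K·L = 2 × 4.90 = 9.800 m
P_cr = π²EI / L_e² = π² × 102×10⁹ × 2.738×10^-5 / 9.800² = 2.870×10^5 N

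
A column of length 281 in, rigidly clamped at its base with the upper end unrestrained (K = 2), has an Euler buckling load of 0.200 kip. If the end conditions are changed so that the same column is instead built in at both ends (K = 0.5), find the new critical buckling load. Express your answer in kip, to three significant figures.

P_cr ≈ 3.20 kip

P_cr ∝ 1/K², so P_cr,new = P_cr,old × (K_old/K_new)² = 0.200 × (2/0.5)²
= 0.200 × 16.00 = 3.20 kip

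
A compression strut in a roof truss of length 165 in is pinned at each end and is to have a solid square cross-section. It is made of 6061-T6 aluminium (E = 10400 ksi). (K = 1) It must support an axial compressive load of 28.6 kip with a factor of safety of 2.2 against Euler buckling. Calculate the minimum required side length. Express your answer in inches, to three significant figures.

Required P_cr = n·P = 2.2 × 28.6 = 62.92 kip
L_e = K·L = 1 × 165 = 165.0 in
Required I = P_cr·L_e²/(π²E) = 6.292×10^4 × 165.0² / (π² × 1.04×10^7) = 16.69 in⁴
Solid square: I = a⁴/12  ⇒  a = (12I)^(1/4) = (12×16.69)^(1/4) = 3.76 in

a ≈ 3.76 in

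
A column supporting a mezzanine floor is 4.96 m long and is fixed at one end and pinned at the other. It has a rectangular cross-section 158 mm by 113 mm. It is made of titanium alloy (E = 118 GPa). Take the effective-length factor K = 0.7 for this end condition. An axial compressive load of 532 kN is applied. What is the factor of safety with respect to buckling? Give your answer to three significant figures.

Buckling occurs about the weak axis: I_min = h·b³/12 with b = 113 mm (the shorter side).
I_min = 158×113³/12 = 1.900×10^7 mm⁴
I = 1.900×10^7 mm⁴ = 1.900×10^-5 m⁴
Effective length L_e = K·L = 0.7 × 4.96 = 3.472 m
P_cr = π²EI / L_e² = π² × 118×10⁹ × 1.900×10^-5 / 3.472² = 1.835×10^6 N
Factor of safety n = P_cr / P = 1835.4 / 532 = 3.45

n ≈ 3.45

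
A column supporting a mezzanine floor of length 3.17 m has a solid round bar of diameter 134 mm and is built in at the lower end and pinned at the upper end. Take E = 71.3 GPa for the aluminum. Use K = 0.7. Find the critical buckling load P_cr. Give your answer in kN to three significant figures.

I = πd⁴/64 = π×134⁴/64 = 1.583×10^7 mm⁴
I = 1.583×10^7 mm⁴ = 1.583×10^-5 m⁴
Effective length L_e = K·L = 0.7 × 3.17 = 2.219 m
P_cr = π²EI / L_e² = π² × 71.3×10⁹ × 1.583×10^-5 / 2.219² = 2.262×10^6 N

P_cr ≈ 2260 kN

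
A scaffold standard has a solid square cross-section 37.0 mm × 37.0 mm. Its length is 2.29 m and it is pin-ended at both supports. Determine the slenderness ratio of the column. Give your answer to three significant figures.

For a square r = a/√12 = 37.0/√12 = 10.68 mm
L_e = K·L = 1 × 2.29 m = 2.290 m = 2290.0 mm
λ = L_e / r_min = 2290.0 / 10.68 = 214

λ ≈ 214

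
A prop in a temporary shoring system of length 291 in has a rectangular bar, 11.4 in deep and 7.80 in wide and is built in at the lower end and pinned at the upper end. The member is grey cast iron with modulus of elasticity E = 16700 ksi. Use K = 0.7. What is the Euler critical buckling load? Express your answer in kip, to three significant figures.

P_cr ≈ 1790 kip

Buckling occurs about the weak axis: I_min = h·b³/12 with b = 7.80 in (the shorter side).
I_min = 11.4×7.80³/12 = 450.8 in⁴
Effective length L_e = K·L = 0.7 × 291 = 203.7 in
P_cr = π²EI / L_e² = π² × 16700×10³ × 450.8 / 203.7² = 1.791×10^6 lb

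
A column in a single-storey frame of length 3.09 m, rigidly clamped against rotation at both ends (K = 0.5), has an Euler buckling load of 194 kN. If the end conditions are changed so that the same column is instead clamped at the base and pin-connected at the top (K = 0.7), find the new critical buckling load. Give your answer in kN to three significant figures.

P_cr ≈ 99.0 kN

P_cr ∝ 1/K², so P_cr,new = P_cr,old × (K_old/K_new)² = 194 × (0.5/0.7)²
= 194 × 0.5102 = 99.0 kN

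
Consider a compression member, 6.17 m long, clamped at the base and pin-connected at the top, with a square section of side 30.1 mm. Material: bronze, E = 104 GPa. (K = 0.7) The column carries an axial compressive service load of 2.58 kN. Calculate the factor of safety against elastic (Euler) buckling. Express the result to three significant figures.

I = a⁴/12 = 30.1⁴/12 = 6.840×10^4 mm⁴
I = 6.840×10^4 mm⁴ = 6.840×10^-8 m⁴
Effective length L_e = K·L = 0.7 × 6.17 = 4.319 m
P_cr = π²EI / L_e² = π² × 104×10⁹ × 6.840×10^-8 / 4.319² = 3.764×10^3 N
Factor of safety n = P_cr / P = 3.7640 / 2.58 = 1.46

n ≈ 1.46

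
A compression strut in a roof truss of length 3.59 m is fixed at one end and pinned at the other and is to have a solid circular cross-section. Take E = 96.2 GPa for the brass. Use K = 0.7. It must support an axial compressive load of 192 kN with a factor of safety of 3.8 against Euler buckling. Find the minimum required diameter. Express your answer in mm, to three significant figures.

d ≈ 99.7 mm

Required P_cr = n·P = 3.8 × 192 = 729.6 kN
L_e = K·L = 0.7 × 3.59 = 2.513 m
Required I = P_cr·L_e²/(π²E) = 7.296×10^5 × 2.513² / (π² × 9.62×10^10) = 4.853×10^-6 m⁴
I_req = 4.853×10^6 mm⁴
Solid circle: I = πd⁴/64  ⇒  d = (64I/π)^(1/4) = (64×4.853×10^6/π)^(1/4) = 99.7 mm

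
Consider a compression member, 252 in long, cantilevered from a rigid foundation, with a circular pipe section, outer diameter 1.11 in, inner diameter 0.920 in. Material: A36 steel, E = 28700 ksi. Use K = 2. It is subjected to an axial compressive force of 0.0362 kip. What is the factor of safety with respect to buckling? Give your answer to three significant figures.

d_o = 1.11 in, d_i = 0.920 in
I = π(d_o⁴ − d_i⁴)/64 = π(1.11⁴ − 0.9200⁴)/64 = 3.935×10^-2 in⁴
Effective length L_e = K·L = 2 × 252 = 504.0 in
P_cr = π²EI / L_e² = π² × 28700×10³ × 3.935×10^-2 / 504.0² = 43.88 lb
Factor of safety n = P_cr / P = 0.043882 / 0.0362 = 1.21

n ≈ 1.21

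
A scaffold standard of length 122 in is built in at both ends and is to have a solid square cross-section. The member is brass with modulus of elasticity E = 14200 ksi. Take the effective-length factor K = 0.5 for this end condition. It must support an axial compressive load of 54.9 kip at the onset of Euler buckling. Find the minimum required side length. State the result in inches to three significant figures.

L_e = K·L = 0.5 × 122 = 61.00 in
Required I = P_cr·L_e²/(π²E) = 5.490×10^4 × 61.00² / (π² × 1.42×10^7) = 1.458 in⁴
Solid square: I = a⁴/12  ⇒  a = (12I)^(1/4) = (12×1.458)^(1/4) = 2.05 in

a ≈ 2.05 in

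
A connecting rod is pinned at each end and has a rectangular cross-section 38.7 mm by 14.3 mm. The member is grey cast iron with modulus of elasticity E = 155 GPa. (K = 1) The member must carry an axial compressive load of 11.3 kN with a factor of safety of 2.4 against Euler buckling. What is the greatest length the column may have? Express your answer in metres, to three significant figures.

Buckling occurs about the weak axis: I_min = h·b³/12 with b = 14.3 mm (the shorter side).
I_min = 38.7×14.3³/12 = 9.431×10^3 mm⁴
I = 9.431×10^-9 m⁴
Required critical load P_cr = n·P = 2.4 × 11.3 = 27.12 kN = 2.712×10^4 N
From P_cr = π²EI/(K·L)²:  L = (1/K)·√(π²EI/P_cr) = (1/1)·√(π²×1.55×10^11×9.431×10^-9/2.712×10^4)
L = 0.729 m

L_max ≈ 0.729 m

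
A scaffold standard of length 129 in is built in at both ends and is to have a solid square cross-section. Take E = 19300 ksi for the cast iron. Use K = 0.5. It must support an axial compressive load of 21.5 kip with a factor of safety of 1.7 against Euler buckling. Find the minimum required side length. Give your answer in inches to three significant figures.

Required P_cr = n·P = 1.7 × 21.5 = 36.55 kip
L_e = K·L = 0.5 × 129 = 64.50 in
Required I = P_cr·L_e²/(π²E) = 3.655×10^4 × 64.50² / (π² × 1.93×10^7) = 0.7983 in⁴
Solid square: I = a⁴/12  ⇒  a = (12I)^(1/4) = (12×0.7983)^(1/4) = 1.76 in

a ≈ 1.76 in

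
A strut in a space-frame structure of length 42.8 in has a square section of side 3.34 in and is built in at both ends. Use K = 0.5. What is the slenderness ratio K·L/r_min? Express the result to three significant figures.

For a square r = a/√12 = 3.34/√12 = 0.9642 in
L_e = K·L = 0.5 × 42.8 = 21.40 in
λ = L_e / r_min = 21.400 / 0.9642 = 22.2

λ ≈ 22.2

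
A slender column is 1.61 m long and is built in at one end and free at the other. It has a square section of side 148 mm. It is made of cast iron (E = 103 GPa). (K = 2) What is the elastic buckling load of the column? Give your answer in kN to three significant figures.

P_cr ≈ 3920 kN

I = a⁴/12 = 148⁴/12 = 3.998×10^7 mm⁴
I = 3.998×10^7 mm⁴ = 3.998×10^-5 m⁴
Effective length L_e = K·L = 2 × 1.61 = 3.220 m
P_cr = π²EI / L_e² = π² × 103×10⁹ × 3.998×10^-5 / 3.220² = 3.920×10^6 N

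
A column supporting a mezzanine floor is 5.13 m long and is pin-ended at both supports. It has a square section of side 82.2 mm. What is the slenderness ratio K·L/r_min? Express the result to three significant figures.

I = a⁴/12 = 82.2⁴/12 = 3.805×10^6 mm⁴
A = 6.757×10^3 mm²;  r_min = √(I/A) = √(3.805×10^6/6.757×10^3) = 23.73 mm
L_e = K·L = 1 × 5.13 m = 5.130 m = 5130.0 mm
λ = L_e / r_min = 5130.0 / 23.73 = 216

λ ≈ 216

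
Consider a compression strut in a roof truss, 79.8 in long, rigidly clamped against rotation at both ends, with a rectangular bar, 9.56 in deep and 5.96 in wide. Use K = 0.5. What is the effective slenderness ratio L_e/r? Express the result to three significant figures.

For a rectangle r_min = b/√12 = 5.96/√12 = 1.721 in
L_e = K·L = 0.5 × 79.8 = 39.90 in
λ = L_e / r_min = 39.900 / 1.721 = 23.2

λ ≈ 23.2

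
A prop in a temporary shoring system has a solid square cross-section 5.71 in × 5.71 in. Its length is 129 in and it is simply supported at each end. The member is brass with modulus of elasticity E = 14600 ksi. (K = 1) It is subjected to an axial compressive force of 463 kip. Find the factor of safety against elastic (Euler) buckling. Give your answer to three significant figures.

I = a⁴/12 = 5.71⁴/12 = 88.59 in⁴
Effective length L_e = K·L = 1 × 129 = 129.0 in
P_cr = π²EI / L_e² = π² × 14600×10³ × 88.59 / 129.0² = 7.671×10^5 lb
Factor of safety n = P_cr / P = 767.07 / 463 = 1.66

n ≈ 1.66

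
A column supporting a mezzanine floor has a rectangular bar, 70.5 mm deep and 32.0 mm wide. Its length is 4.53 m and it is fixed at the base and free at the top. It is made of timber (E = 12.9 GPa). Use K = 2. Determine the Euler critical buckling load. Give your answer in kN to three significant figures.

P_cr ≈ 0.299 kN

Buckling occurs about the weak axis: I_min = h·b³/12 with b = 32.0 mm (the shorter side).
I_min = 70.5×32.0³/12 = 1.925×10^5 mm⁴
I = 1.925×10^5 mm⁴ = 1.925×10^-7 m⁴
Effective length L_e = K·L = 2 × 4.53 = 9.060 m
P_cr = π²EI / L_e² = π² × 12.9×10⁹ × 1.925×10^-7 / 9.060² = 298.6 N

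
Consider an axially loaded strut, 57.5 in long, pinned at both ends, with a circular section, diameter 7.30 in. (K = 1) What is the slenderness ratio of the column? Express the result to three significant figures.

λ ≈ 31.5

For a solid circle r = d/4 = 7.30/4 = 1.825 in
L_e = K·L = 1 × 57.5 = 57.50 in
λ = L_e / r_min = 57.500 / 1.825 = 31.5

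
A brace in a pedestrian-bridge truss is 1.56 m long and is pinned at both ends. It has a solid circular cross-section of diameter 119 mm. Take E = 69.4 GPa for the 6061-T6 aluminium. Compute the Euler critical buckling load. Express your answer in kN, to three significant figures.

P_cr ≈ 2770 kN

I = πd⁴/64 = π×119⁴/64 = 9.844×10^6 mm⁴
I = 9.844×10^6 mm⁴ = 9.844×10^-6 m⁴
Effective length L_e = K·L = 1 × 1.56 = 1.560 m
P_cr = π²EI / L_e² = π² × 69.4×10⁹ × 9.844×10^-6 / 1.560² = 2.771×10^6 N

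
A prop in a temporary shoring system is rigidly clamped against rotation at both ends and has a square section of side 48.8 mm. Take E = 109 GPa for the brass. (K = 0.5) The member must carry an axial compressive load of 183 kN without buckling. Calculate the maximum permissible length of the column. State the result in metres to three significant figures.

L_max ≈ 3.33 m

I = a⁴/12 = 48.8⁴/12 = 4.726×10^5 mm⁴
I = 4.726×10^-7 m⁴
At the buckling limit P_cr = P = 1.830×10^5 N
From P_cr = π²EI/(K·L)²:  L = (1/K)·√(π²EI/P_cr) = (1/0.5)·√(π²×1.09×10^11×4.726×10^-7/1.830×10^5)
L = 3.33 m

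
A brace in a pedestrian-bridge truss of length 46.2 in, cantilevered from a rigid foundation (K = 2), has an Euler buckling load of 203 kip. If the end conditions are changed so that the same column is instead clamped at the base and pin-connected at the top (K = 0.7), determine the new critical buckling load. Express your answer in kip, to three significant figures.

P_cr ≈ 1660 kip

P_cr ∝ 1/K², so P_cr,new = P_cr,old × (K_old/K_new)² = 203 × (2/0.7)²
= 203 × 8.163 = 1660 kip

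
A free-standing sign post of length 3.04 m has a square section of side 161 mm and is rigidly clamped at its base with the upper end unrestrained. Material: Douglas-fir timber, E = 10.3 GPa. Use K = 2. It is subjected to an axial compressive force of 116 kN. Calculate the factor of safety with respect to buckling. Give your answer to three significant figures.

n ≈ 1.33

I = a⁴/12 = 161⁴/12 = 5.599×10^7 mm⁴
I = 5.599×10^7 mm⁴ = 5.599×10^-5 m⁴
Effective length L_e = K·L = 2 × 3.04 = 6.080 m
P_cr = π²EI / L_e² = π² × 10.3×10⁹ × 5.599×10^-5 / 6.080² = 1.540×10^5 N
Factor of safety n = P_cr / P = 153.98 / 116 = 1.33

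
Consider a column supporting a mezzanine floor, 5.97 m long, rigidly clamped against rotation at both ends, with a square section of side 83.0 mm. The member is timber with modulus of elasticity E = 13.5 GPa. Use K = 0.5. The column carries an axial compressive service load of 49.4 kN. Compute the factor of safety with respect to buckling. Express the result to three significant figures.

n ≈ 1.20

I = a⁴/12 = 83.0⁴/12 = 3.955×10^6 mm⁴
I = 3.955×10^6 mm⁴ = 3.955×10^-6 m⁴
Effective length L_e = K·L = 0.5 × 5.97 = 2.985 m
P_cr = π²EI / L_e² = π² × 13.5×10⁹ × 3.955×10^-6 / 2.985² = 5.914×10^4 N
Factor of safety n = P_cr / P = 59.139 / 49.4 = 1.20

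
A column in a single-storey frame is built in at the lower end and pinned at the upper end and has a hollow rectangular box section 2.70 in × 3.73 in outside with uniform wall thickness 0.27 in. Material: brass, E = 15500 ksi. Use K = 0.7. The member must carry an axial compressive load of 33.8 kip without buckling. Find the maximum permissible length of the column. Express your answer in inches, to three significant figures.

Inner dimensions: h_i = 3.73 − 2×0.27 = 3.190 in, b_i = 2.70 − 2×0.27 = 2.160 in
Weak-axis I_min = (h_o·b_o³ − h_i·b_i³)/12 with b_o = 2.70, b_i = 2.160 in (shorter outer/inner sides).
I_min = (3.73×2.70³ − 3.190×2.160³)/12 = 3.439 in⁴
At the buckling limit P_cr = P = 3.380×10^4 lb
From P_cr = π²EI/(K·L)²:  L = (1/K)·√(π²EI/P_cr) = (1/0.7)·√(π²×1.55×10^7×3.439/3.380×10^4)
L = 178 in

L_max ≈ 178 in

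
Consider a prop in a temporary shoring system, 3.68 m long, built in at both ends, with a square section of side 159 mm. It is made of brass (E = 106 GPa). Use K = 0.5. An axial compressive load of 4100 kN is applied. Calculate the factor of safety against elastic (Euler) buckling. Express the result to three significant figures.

I = a⁴/12 = 159⁴/12 = 5.326×10^7 mm⁴
I = 5.326×10^7 mm⁴ = 5.326×10^-5 m⁴
Effective length L_e = K·L = 0.5 × 3.68 = 1.840 m
P_cr = π²EI / L_e² = π² × 106×10⁹ × 5.326×10^-5 / 1.840² = 1.646×10^7 N
Factor of safety n = P_cr / P = 16458 / 4100 = 4.01

n ≈ 4.01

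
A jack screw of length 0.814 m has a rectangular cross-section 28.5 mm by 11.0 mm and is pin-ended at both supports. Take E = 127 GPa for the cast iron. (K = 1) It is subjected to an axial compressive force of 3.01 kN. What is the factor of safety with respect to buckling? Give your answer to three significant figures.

Buckling occurs about the weak axis: I_min = h·b³/12 with b = 11.0 mm (the shorter side).
I_min = 28.5×11.0³/12 = 3.161×10^3 mm⁴
I = 3.161×10^3 mm⁴ = 3.161×10^-9 m⁴
Effective length L_e = K·L = 1 × 0.814 = 0.8140 m
P_cr = π²EI / L_e² = π² × 127×10⁹ × 3.161×10^-9 / 0.8140² = 5.980×10^3 N
Factor of safety n = P_cr / P = 5.9799 / 3.01 = 1.99

n ≈ 1.99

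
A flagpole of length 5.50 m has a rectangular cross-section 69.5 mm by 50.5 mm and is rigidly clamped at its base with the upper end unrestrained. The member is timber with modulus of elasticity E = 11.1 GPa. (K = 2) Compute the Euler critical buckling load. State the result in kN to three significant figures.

P_cr ≈ 0.675 kN

Buckling occurs about the weak axis: I_min = h·b³/12 with b = 50.5 mm (the shorter side).
I_min = 69.5×50.5³/12 = 7.459×10^5 mm⁴
I = 7.459×10^5 mm⁴ = 7.459×10^-7 m⁴
Effective length L_e = K·L = 2 × 5.50 = 11.00 m
P_cr = π²EI / L_e² = π² × 11.1×10⁹ × 7.459×10^-7 / 11.00² = 675.3 N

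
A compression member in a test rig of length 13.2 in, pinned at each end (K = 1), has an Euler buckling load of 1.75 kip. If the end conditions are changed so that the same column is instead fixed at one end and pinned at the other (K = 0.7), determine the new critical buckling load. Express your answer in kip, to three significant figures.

P_cr ≈ 3.57 kip

P_cr ∝ 1/K², so P_cr,new = P_cr,old × (K_old/K_new)² = 1.75 × (1/0.7)²
= 1.75 × 2.041 = 3.57 kip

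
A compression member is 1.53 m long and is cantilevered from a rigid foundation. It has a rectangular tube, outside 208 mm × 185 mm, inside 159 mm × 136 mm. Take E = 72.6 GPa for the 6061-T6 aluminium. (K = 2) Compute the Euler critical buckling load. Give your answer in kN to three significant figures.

P_cr ≈ 5850 kN

Weak-axis I_min = (h_o·b_o³ − h_i·b_i³)/12 with b_o = 185, b_i = 136.0 mm (shorter outer/inner sides).
I_min = (208×185³ − 159.0×136.0³)/12 = 7.642×10^7 mm⁴
I = 7.642×10^7 mm⁴ = 7.642×10^-5 m⁴
Effective length L_e = K·L = 2 × 1.53 = 3.060 m
P_cr = π²EI / L_e² = π² × 72.6×10⁹ × 7.642×10^-5 / 3.060² = 5.848×10^6 N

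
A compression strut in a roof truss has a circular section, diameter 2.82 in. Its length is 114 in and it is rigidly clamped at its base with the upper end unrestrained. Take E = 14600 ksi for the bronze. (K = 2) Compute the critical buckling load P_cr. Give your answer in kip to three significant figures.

P_cr ≈ 8.60 kip

I = πd⁴/64 = π×2.82⁴/64 = 3.104 in⁴
Effective length L_e = K·L = 2 × 114 = 228.0 in
P_cr = π²EI / L_e² = π² × 14600×10³ × 3.104 / 228.0² = 8.605×10^3 lb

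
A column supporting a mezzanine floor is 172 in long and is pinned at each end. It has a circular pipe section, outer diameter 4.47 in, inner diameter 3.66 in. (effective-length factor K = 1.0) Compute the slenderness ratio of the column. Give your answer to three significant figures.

λ ≈ 119

d_o = 4.47 in, d_i = 3.66 in
I = π(d_o⁴ − d_i⁴)/64 = π(4.47⁴ − 3.660⁴)/64 = 10.79 in⁴
A = 5.172 in²;  r_min = √(I/A) = √(10.79/5.172) = 1.444 in
L_e = K·L = 1 × 172 = 172.0 in
λ = L_e / r_min = 172.00 / 1.444 = 119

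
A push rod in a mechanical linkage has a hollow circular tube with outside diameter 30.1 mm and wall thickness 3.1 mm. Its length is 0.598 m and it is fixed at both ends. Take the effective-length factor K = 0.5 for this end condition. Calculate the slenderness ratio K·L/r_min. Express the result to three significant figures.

λ ≈ 31.1

Inner diameter d_i = 30.1 − 2×3.1 = 23.90 mm
I = π(d_o⁴ − d_i⁴)/64 = π(30.1⁴ − 23.90⁴)/64 = 2.428×10^4 mm⁴
A = 263.0 mm²;  r_min = √(I/A) = √(2.428×10^4/263.0) = 9.609 mm
L_e = K·L = 0.5 × 0.598 m = 0.2990 m = 299.00 mm
λ = L_e / r_min = 299.00 / 9.609 = 31.1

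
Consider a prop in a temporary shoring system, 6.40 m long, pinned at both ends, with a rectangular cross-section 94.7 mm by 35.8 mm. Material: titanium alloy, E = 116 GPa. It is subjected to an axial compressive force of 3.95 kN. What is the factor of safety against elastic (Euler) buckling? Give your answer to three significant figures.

Buckling occurs about the weak axis: I_min = h·b³/12 with b = 35.8 mm (the shorter side).
I_min = 94.7×35.8³/12 = 3.621×10^5 mm⁴
I = 3.621×10^5 mm⁴ = 3.621×10^-7 m⁴
Effective length L_e = K·L = 1 × 6.40 = 6.400 m
P_cr = π²EI / L_e² = π² × 116×10⁹ × 3.621×10^-7 / 6.400² = 1.012×10^4 N
Factor of safety n = P_cr / P = 10.121 / 3.95 = 2.56

n ≈ 2.56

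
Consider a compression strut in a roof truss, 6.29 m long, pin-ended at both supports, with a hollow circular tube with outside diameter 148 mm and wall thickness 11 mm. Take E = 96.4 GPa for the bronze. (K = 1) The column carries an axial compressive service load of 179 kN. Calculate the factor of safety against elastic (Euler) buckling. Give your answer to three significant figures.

n ≈ 1.50

Inner diameter d_i = 148 − 2×11 = 126.0 mm
I = π(d_o⁴ − d_i⁴)/64 = π(148⁴ − 126.0⁴)/64 = 1.118×10^7 mm⁴
I = 1.118×10^7 mm⁴ = 1.118×10^-5 m⁴
Effective length L_e = K·L = 1 × 6.29 = 6.290 m
P_cr = π²EI / L_e² = π² × 96.4×10⁹ × 1.118×10^-5 / 6.290² = 2.688×10^5 N
Factor of safety n = P_cr / P = 268.83 / 179 = 1.50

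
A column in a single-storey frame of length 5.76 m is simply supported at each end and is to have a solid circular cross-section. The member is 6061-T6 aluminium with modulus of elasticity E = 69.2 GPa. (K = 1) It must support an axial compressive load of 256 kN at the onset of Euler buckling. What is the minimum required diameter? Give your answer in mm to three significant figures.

d ≈ 126 mm

L_e = K·L = 1 × 5.76 = 5.760 m
Required I = P_cr·L_e²/(π²E) = 2.560×10^5 × 5.760² / (π² × 6.92×10^10) = 1.244×10^-5 m⁴
I_req = 1.244×10^7 mm⁴
Solid circle: I = πd⁴/64  ⇒  d = (64I/π)^(1/4) = (64×1.244×10^7/π)^(1/4) = 126 mm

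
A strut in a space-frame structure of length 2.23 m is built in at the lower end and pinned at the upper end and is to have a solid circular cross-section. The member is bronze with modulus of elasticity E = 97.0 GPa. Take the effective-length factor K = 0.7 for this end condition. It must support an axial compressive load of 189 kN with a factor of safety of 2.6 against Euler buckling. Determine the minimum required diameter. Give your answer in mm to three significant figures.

Required P_cr = n·P = 2.6 × 189 = 491.4 kN
L_e = K·L = 0.7 × 2.23 = 1.561 m
Required I = P_cr·L_e²/(π²E) = 4.914×10^5 × 1.561² / (π² × 9.70×10^10) = 1.251×10^-6 m⁴
I_req = 1.251×10^6 mm⁴
Solid circle: I = πd⁴/64  ⇒  d = (64I/π)^(1/4) = (64×1.251×10^6/π)^(1/4) = 71.0 mm

d ≈ 71.0 mm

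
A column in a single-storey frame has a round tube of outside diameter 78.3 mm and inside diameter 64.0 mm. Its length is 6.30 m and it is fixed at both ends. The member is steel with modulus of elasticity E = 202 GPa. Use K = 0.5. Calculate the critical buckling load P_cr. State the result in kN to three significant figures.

P_cr ≈ 205 kN

d_o = 78.3 mm, d_i = 64.0 mm
I = π(d_o⁴ − d_i⁴)/64 = π(78.3⁴ − 64.00⁴)/64 = 1.022×10^6 mm⁴
I = 1.022×10^6 mm⁴ = 1.022×10^-6 m⁴
Effective length L_e = K·L = 0.5 × 6.30 = 3.150 m
P_cr = π²EI / L_e² = π² × 202×10⁹ × 1.022×10^-6 / 3.150² = 2.053×10^5 N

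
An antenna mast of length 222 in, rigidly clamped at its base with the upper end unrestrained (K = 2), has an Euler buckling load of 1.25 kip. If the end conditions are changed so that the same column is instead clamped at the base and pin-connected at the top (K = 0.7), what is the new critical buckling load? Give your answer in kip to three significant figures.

P_cr ∝ 1/K², so P_cr,new = P_cr,old × (K_old/K_new)² = 1.25 × (2/0.7)²
= 1.25 × 8.163 = 10.2 kip

P_cr ≈ 10.2 kip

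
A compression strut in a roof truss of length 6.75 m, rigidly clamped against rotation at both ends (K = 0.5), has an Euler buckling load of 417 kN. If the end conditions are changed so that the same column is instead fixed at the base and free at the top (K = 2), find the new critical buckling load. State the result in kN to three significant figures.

P_cr ∝ 1/K², so P_cr,new = P_cr,old × (K_old/K_new)² = 417 × (0.5/2)²
= 417 × 0.06250 = 26.1 kN

P_cr ≈ 26.1 kN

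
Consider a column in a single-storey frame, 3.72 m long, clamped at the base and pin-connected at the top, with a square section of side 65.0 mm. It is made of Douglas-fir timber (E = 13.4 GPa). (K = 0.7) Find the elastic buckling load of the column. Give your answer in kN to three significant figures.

P_cr ≈ 29.0 kN

I = a⁴/12 = 65.0⁴/12 = 1.488×10^6 mm⁴
I = 1.488×10^6 mm⁴ = 1.488×10^-6 m⁴
Effective length L_e = K·L = 0.7 × 3.72 = 2.604 m
P_cr = π²EI / L_e² = π² × 13.4×10⁹ × 1.488×10^-6 / 2.604² = 2.901×10^4 N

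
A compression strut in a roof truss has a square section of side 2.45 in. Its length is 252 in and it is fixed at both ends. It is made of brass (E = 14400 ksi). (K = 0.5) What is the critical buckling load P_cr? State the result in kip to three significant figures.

I = a⁴/12 = 2.45⁴/12 = 3.003 in⁴
Effective length L_e = K·L = 0.5 × 252 = 126.0 in
P_cr = π²EI / L_e² = π² × 14400×10³ × 3.003 / 126.0² = 2.688×10^4 lb

P_cr ≈ 26.9 kip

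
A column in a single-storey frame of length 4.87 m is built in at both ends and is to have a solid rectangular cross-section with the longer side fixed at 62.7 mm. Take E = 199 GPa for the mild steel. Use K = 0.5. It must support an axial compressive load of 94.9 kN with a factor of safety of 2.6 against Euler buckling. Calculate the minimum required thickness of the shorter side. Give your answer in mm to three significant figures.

b ≈ 52.2 mm

Required P_cr = n·P = 2.6 × 94.9 = 246.7 kN
L_e = K·L = 0.5 × 4.87 = 2.435 m
Required I = P_cr·L_e²/(π²E) = 2.467×10^5 × 2.435² / (π² × 1.99×10^11) = 7.449×10^-7 m⁴
I_req = 7.449×10^5 mm⁴
Rectangle, weak axis: I_min = h·b³/12 with h = 62.7 mm fixed  ⇒  b = (12I/h)^(1/3) = 52.2 mm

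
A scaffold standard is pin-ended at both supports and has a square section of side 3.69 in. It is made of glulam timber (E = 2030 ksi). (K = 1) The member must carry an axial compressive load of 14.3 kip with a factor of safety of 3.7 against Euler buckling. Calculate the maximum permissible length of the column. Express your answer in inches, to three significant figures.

L_max ≈ 76.5 in

I = a⁴/12 = 3.69⁴/12 = 15.45 in⁴
Required critical load P_cr = n·P = 3.7 × 14.3 = 52.91 kip = 5.291×10^4 lb
From P_cr = π²EI/(K·L)²:  L = (1/K)·√(π²EI/P_cr) = (1/1)·√(π²×2.03×10^6×15.45/5.291×10^4)
L = 76.5 in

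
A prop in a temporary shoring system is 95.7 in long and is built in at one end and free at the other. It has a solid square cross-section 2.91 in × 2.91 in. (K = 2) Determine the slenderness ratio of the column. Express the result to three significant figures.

λ ≈ 228

For a square r = a/√12 = 2.91/√12 = 0.8400 in
L_e = K·L = 2 × 95.7 = 191.4 in
λ = L_e / r_min = 191.40 / 0.8400 = 228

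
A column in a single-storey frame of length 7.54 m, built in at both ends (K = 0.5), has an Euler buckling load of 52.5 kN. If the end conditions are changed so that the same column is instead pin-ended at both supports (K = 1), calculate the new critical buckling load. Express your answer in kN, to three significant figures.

P_cr ≈ 13.1 kN

P_cr ∝ 1/K², so P_cr,new = P_cr,old × (K_old/K_new)² = 52.5 × (0.5/1)²
= 52.5 × 0.2500 = 13.1 kN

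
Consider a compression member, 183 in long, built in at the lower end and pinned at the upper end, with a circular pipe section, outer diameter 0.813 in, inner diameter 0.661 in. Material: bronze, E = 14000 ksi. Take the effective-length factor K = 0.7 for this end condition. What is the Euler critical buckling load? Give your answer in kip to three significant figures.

d_o = 0.813 in, d_i = 0.661 in
I = π(d_o⁴ − d_i⁴)/64 = π(0.813⁴ − 0.6610⁴)/64 = 1.207×10^-2 in⁴
Effective length L_e = K·L = 0.7 × 183 = 128.1 in
P_cr = π²EI / L_e² = π² × 14000×10³ × 1.207×10^-2 / 128.1² = 101.7 lb

P_cr ≈ 0.102 kip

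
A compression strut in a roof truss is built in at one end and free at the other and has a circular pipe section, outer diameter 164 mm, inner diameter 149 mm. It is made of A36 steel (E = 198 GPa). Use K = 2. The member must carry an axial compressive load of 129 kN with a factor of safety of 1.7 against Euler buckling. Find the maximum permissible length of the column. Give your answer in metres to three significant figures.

d_o = 164 mm, d_i = 149 mm
I = π(d_o⁴ − d_i⁴)/64 = π(164⁴ − 149.0⁴)/64 = 1.132×10^7 mm⁴
I = 1.132×10^-5 m⁴
Required critical load P_cr = n·P = 1.7 × 129 = 219.3 kN = 2.193×10^5 N
From P_cr = π²EI/(K·L)²:  L = (1/K)·√(π²EI/P_cr) = (1/2)·√(π²×1.98×10^11×1.132×10^-5/2.193×10^5)
L = 5.02 m

L_max ≈ 5.02 m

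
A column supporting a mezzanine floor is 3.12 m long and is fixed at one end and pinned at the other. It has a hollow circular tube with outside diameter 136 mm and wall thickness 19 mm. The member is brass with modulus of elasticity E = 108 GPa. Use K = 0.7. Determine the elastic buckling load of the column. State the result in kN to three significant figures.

Inner diameter d_i = 136 − 2×19 = 98.00 mm
I = π(d_o⁴ − d_i⁴)/64 = π(136⁴ − 98.00⁴)/64 = 1.227×10^7 mm⁴
I = 1.227×10^7 mm⁴ = 1.227×10^-5 m⁴
Effective length L_e = K·L = 0.7 × 3.12 = 2.184 m
P_cr = π²EI / L_e² = π² × 108×10⁹ × 1.227×10^-5 / 2.184² = 2.741×10^6 N

P_cr ≈ 2740 kN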